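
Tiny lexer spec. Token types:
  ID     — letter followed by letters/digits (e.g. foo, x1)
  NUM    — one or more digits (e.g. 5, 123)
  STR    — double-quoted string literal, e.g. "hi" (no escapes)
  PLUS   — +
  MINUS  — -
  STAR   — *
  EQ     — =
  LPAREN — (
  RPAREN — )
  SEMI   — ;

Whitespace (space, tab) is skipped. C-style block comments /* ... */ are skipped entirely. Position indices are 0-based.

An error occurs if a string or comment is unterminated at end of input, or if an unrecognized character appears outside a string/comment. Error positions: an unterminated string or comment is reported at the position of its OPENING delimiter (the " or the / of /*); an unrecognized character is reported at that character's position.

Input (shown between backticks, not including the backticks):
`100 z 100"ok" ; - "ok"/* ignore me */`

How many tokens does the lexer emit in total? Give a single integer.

pos=0: emit NUM '100' (now at pos=3)
pos=4: emit ID 'z' (now at pos=5)
pos=6: emit NUM '100' (now at pos=9)
pos=9: enter STRING mode
pos=9: emit STR "ok" (now at pos=13)
pos=14: emit SEMI ';'
pos=16: emit MINUS '-'
pos=18: enter STRING mode
pos=18: emit STR "ok" (now at pos=22)
pos=22: enter COMMENT mode (saw '/*')
exit COMMENT mode (now at pos=37)
DONE. 7 tokens: [NUM, ID, NUM, STR, SEMI, MINUS, STR]

Answer: 7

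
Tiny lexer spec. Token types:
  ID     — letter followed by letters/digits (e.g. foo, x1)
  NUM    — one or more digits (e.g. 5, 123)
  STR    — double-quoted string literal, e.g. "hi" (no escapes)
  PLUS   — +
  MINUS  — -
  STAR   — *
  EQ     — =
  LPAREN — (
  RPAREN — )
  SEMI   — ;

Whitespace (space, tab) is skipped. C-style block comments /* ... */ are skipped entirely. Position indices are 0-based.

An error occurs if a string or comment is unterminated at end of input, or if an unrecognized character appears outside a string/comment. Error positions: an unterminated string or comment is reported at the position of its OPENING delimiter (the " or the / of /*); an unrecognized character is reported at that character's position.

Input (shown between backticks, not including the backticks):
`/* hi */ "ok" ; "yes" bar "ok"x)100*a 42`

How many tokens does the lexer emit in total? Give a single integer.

pos=0: enter COMMENT mode (saw '/*')
exit COMMENT mode (now at pos=8)
pos=9: enter STRING mode
pos=9: emit STR "ok" (now at pos=13)
pos=14: emit SEMI ';'
pos=16: enter STRING mode
pos=16: emit STR "yes" (now at pos=21)
pos=22: emit ID 'bar' (now at pos=25)
pos=26: enter STRING mode
pos=26: emit STR "ok" (now at pos=30)
pos=30: emit ID 'x' (now at pos=31)
pos=31: emit RPAREN ')'
pos=32: emit NUM '100' (now at pos=35)
pos=35: emit STAR '*'
pos=36: emit ID 'a' (now at pos=37)
pos=38: emit NUM '42' (now at pos=40)
DONE. 11 tokens: [STR, SEMI, STR, ID, STR, ID, RPAREN, NUM, STAR, ID, NUM]

Answer: 11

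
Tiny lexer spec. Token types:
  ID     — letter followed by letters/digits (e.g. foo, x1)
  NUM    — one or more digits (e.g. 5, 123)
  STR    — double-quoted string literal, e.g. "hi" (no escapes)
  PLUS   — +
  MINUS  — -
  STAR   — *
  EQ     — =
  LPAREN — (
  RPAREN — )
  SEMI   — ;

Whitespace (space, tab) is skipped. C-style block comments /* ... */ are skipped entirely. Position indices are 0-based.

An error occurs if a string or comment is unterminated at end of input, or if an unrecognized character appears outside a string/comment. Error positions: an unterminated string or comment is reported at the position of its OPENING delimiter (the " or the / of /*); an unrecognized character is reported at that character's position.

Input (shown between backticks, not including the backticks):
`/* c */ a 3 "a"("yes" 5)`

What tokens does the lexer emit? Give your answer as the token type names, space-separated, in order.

Answer: ID NUM STR LPAREN STR NUM RPAREN

Derivation:
pos=0: enter COMMENT mode (saw '/*')
exit COMMENT mode (now at pos=7)
pos=8: emit ID 'a' (now at pos=9)
pos=10: emit NUM '3' (now at pos=11)
pos=12: enter STRING mode
pos=12: emit STR "a" (now at pos=15)
pos=15: emit LPAREN '('
pos=16: enter STRING mode
pos=16: emit STR "yes" (now at pos=21)
pos=22: emit NUM '5' (now at pos=23)
pos=23: emit RPAREN ')'
DONE. 7 tokens: [ID, NUM, STR, LPAREN, STR, NUM, RPAREN]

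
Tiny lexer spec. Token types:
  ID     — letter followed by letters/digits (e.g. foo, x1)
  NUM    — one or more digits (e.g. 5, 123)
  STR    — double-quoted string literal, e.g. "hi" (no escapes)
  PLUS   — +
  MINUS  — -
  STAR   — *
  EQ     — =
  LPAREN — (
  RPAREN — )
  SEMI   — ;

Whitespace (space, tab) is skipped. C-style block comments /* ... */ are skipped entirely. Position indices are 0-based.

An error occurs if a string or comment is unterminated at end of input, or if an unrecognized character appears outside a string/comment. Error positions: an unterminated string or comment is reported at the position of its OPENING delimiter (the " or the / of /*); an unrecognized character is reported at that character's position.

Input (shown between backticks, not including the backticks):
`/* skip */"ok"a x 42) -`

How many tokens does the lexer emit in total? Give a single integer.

pos=0: enter COMMENT mode (saw '/*')
exit COMMENT mode (now at pos=10)
pos=10: enter STRING mode
pos=10: emit STR "ok" (now at pos=14)
pos=14: emit ID 'a' (now at pos=15)
pos=16: emit ID 'x' (now at pos=17)
pos=18: emit NUM '42' (now at pos=20)
pos=20: emit RPAREN ')'
pos=22: emit MINUS '-'
DONE. 6 tokens: [STR, ID, ID, NUM, RPAREN, MINUS]

Answer: 6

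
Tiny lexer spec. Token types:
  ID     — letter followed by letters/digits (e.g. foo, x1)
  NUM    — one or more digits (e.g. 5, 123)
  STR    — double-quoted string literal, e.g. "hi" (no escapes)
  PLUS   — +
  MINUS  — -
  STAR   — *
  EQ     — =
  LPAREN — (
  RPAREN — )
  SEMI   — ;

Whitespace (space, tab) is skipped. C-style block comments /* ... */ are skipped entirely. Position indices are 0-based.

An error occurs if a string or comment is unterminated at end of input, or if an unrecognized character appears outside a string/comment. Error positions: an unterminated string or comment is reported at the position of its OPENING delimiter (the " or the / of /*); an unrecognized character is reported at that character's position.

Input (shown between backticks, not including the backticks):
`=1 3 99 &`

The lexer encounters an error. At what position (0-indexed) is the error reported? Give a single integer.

pos=0: emit EQ '='
pos=1: emit NUM '1' (now at pos=2)
pos=3: emit NUM '3' (now at pos=4)
pos=5: emit NUM '99' (now at pos=7)
pos=8: ERROR — unrecognized char '&'

Answer: 8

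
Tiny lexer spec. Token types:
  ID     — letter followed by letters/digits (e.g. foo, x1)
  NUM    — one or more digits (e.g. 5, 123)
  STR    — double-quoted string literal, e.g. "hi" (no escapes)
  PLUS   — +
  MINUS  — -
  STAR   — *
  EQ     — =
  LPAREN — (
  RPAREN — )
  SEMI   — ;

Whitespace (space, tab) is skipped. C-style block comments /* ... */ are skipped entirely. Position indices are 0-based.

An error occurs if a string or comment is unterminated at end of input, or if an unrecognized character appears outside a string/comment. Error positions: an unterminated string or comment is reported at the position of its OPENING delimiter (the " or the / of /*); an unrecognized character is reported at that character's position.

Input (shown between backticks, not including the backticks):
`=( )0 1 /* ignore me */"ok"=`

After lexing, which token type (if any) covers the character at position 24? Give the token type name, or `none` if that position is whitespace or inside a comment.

pos=0: emit EQ '='
pos=1: emit LPAREN '('
pos=3: emit RPAREN ')'
pos=4: emit NUM '0' (now at pos=5)
pos=6: emit NUM '1' (now at pos=7)
pos=8: enter COMMENT mode (saw '/*')
exit COMMENT mode (now at pos=23)
pos=23: enter STRING mode
pos=23: emit STR "ok" (now at pos=27)
pos=27: emit EQ '='
DONE. 7 tokens: [EQ, LPAREN, RPAREN, NUM, NUM, STR, EQ]
Position 24: char is 'o' -> STR

Answer: STR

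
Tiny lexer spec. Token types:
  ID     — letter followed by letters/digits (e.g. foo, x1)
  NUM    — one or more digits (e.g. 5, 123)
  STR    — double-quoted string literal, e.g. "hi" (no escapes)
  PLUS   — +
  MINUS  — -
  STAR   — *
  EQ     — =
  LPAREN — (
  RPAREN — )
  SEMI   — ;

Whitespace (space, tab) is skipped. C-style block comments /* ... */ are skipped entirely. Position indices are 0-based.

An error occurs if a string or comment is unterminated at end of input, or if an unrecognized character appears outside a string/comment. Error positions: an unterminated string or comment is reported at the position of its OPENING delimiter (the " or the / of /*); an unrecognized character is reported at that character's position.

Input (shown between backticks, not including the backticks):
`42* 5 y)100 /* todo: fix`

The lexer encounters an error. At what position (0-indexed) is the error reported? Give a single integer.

pos=0: emit NUM '42' (now at pos=2)
pos=2: emit STAR '*'
pos=4: emit NUM '5' (now at pos=5)
pos=6: emit ID 'y' (now at pos=7)
pos=7: emit RPAREN ')'
pos=8: emit NUM '100' (now at pos=11)
pos=12: enter COMMENT mode (saw '/*')
pos=12: ERROR — unterminated comment (reached EOF)

Answer: 12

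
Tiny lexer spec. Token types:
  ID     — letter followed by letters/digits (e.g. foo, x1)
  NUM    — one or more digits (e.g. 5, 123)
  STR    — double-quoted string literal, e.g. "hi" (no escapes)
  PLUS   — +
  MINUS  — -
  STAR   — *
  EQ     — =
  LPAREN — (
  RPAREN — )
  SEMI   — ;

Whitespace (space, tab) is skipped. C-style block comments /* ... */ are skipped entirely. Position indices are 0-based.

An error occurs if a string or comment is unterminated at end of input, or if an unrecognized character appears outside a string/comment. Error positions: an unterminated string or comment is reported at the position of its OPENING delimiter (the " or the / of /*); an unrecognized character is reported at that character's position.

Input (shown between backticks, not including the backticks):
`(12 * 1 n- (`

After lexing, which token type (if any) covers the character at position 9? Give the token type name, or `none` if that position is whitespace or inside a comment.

pos=0: emit LPAREN '('
pos=1: emit NUM '12' (now at pos=3)
pos=4: emit STAR '*'
pos=6: emit NUM '1' (now at pos=7)
pos=8: emit ID 'n' (now at pos=9)
pos=9: emit MINUS '-'
pos=11: emit LPAREN '('
DONE. 7 tokens: [LPAREN, NUM, STAR, NUM, ID, MINUS, LPAREN]
Position 9: char is '-' -> MINUS

Answer: MINUS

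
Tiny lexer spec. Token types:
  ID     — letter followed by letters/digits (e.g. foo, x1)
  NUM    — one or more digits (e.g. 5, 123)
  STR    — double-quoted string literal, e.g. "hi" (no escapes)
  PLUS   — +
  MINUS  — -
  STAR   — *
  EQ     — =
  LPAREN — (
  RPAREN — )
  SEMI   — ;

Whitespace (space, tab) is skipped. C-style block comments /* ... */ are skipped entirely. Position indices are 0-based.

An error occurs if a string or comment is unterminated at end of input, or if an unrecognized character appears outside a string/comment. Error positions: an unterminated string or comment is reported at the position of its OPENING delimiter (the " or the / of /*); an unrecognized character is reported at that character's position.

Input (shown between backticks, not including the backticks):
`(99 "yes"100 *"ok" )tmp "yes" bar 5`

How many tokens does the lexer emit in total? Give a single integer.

Answer: 11

Derivation:
pos=0: emit LPAREN '('
pos=1: emit NUM '99' (now at pos=3)
pos=4: enter STRING mode
pos=4: emit STR "yes" (now at pos=9)
pos=9: emit NUM '100' (now at pos=12)
pos=13: emit STAR '*'
pos=14: enter STRING mode
pos=14: emit STR "ok" (now at pos=18)
pos=19: emit RPAREN ')'
pos=20: emit ID 'tmp' (now at pos=23)
pos=24: enter STRING mode
pos=24: emit STR "yes" (now at pos=29)
pos=30: emit ID 'bar' (now at pos=33)
pos=34: emit NUM '5' (now at pos=35)
DONE. 11 tokens: [LPAREN, NUM, STR, NUM, STAR, STR, RPAREN, ID, STR, ID, NUM]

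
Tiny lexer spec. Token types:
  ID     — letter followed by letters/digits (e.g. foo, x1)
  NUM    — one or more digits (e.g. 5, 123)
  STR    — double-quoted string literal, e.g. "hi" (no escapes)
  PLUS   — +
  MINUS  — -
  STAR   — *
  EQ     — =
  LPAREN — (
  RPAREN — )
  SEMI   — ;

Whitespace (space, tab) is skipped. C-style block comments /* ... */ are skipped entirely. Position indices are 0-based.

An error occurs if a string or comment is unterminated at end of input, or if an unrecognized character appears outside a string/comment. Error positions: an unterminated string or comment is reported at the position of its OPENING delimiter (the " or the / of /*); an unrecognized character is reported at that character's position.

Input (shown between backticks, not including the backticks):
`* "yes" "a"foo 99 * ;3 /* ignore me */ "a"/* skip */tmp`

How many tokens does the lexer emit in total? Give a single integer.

Answer: 10

Derivation:
pos=0: emit STAR '*'
pos=2: enter STRING mode
pos=2: emit STR "yes" (now at pos=7)
pos=8: enter STRING mode
pos=8: emit STR "a" (now at pos=11)
pos=11: emit ID 'foo' (now at pos=14)
pos=15: emit NUM '99' (now at pos=17)
pos=18: emit STAR '*'
pos=20: emit SEMI ';'
pos=21: emit NUM '3' (now at pos=22)
pos=23: enter COMMENT mode (saw '/*')
exit COMMENT mode (now at pos=38)
pos=39: enter STRING mode
pos=39: emit STR "a" (now at pos=42)
pos=42: enter COMMENT mode (saw '/*')
exit COMMENT mode (now at pos=52)
pos=52: emit ID 'tmp' (now at pos=55)
DONE. 10 tokens: [STAR, STR, STR, ID, NUM, STAR, SEMI, NUM, STR, ID]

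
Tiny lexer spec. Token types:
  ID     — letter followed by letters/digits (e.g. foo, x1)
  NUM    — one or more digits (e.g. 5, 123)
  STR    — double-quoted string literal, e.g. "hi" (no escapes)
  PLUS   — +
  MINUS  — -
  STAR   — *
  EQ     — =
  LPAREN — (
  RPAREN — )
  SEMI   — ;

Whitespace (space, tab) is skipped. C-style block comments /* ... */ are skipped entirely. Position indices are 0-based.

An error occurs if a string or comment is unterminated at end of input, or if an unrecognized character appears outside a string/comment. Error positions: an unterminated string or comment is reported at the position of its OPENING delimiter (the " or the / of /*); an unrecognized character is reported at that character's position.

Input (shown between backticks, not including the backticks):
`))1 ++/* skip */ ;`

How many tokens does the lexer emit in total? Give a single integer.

pos=0: emit RPAREN ')'
pos=1: emit RPAREN ')'
pos=2: emit NUM '1' (now at pos=3)
pos=4: emit PLUS '+'
pos=5: emit PLUS '+'
pos=6: enter COMMENT mode (saw '/*')
exit COMMENT mode (now at pos=16)
pos=17: emit SEMI ';'
DONE. 6 tokens: [RPAREN, RPAREN, NUM, PLUS, PLUS, SEMI]

Answer: 6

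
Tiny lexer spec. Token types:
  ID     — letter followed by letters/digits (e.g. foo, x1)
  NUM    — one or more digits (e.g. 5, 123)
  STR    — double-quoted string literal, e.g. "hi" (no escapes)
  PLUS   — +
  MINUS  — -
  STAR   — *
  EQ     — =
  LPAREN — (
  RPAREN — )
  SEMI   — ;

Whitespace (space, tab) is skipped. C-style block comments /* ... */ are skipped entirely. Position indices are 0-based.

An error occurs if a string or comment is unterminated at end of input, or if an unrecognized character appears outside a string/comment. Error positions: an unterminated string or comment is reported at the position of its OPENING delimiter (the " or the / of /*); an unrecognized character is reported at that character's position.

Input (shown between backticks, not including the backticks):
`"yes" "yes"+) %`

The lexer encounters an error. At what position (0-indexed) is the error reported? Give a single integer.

pos=0: enter STRING mode
pos=0: emit STR "yes" (now at pos=5)
pos=6: enter STRING mode
pos=6: emit STR "yes" (now at pos=11)
pos=11: emit PLUS '+'
pos=12: emit RPAREN ')'
pos=14: ERROR — unrecognized char '%'

Answer: 14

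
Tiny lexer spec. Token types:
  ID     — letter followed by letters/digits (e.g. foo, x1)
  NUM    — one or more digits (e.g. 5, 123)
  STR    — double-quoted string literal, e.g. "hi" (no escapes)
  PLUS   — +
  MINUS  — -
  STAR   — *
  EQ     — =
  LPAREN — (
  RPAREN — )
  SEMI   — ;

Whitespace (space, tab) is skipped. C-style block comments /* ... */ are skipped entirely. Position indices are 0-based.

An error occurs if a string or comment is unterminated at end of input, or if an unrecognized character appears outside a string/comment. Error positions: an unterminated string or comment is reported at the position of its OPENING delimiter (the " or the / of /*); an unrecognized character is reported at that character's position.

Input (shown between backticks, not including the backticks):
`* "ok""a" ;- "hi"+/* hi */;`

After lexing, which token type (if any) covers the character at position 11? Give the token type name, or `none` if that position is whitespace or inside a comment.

Answer: MINUS

Derivation:
pos=0: emit STAR '*'
pos=2: enter STRING mode
pos=2: emit STR "ok" (now at pos=6)
pos=6: enter STRING mode
pos=6: emit STR "a" (now at pos=9)
pos=10: emit SEMI ';'
pos=11: emit MINUS '-'
pos=13: enter STRING mode
pos=13: emit STR "hi" (now at pos=17)
pos=17: emit PLUS '+'
pos=18: enter COMMENT mode (saw '/*')
exit COMMENT mode (now at pos=26)
pos=26: emit SEMI ';'
DONE. 8 tokens: [STAR, STR, STR, SEMI, MINUS, STR, PLUS, SEMI]
Position 11: char is '-' -> MINUS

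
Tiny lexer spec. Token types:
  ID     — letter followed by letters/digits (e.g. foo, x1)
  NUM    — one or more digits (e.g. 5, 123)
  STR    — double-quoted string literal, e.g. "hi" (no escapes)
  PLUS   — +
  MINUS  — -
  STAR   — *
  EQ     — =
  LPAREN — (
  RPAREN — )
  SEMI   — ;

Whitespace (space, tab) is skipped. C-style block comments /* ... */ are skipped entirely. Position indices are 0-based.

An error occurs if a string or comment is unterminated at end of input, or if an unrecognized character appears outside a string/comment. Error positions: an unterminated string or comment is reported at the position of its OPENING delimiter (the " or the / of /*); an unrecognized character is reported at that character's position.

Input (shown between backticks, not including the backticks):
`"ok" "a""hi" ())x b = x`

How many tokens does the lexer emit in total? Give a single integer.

pos=0: enter STRING mode
pos=0: emit STR "ok" (now at pos=4)
pos=5: enter STRING mode
pos=5: emit STR "a" (now at pos=8)
pos=8: enter STRING mode
pos=8: emit STR "hi" (now at pos=12)
pos=13: emit LPAREN '('
pos=14: emit RPAREN ')'
pos=15: emit RPAREN ')'
pos=16: emit ID 'x' (now at pos=17)
pos=18: emit ID 'b' (now at pos=19)
pos=20: emit EQ '='
pos=22: emit ID 'x' (now at pos=23)
DONE. 10 tokens: [STR, STR, STR, LPAREN, RPAREN, RPAREN, ID, ID, EQ, ID]

Answer: 10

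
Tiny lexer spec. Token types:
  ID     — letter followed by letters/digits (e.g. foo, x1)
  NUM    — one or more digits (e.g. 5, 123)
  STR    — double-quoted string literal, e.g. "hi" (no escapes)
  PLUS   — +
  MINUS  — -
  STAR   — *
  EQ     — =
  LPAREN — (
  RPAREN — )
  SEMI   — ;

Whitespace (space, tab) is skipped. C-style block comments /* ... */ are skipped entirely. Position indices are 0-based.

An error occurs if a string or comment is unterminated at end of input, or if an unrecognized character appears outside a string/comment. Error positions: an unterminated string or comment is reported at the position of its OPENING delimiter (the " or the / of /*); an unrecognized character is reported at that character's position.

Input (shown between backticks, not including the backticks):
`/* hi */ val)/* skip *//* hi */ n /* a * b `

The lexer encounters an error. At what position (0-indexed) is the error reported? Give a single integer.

Answer: 34

Derivation:
pos=0: enter COMMENT mode (saw '/*')
exit COMMENT mode (now at pos=8)
pos=9: emit ID 'val' (now at pos=12)
pos=12: emit RPAREN ')'
pos=13: enter COMMENT mode (saw '/*')
exit COMMENT mode (now at pos=23)
pos=23: enter COMMENT mode (saw '/*')
exit COMMENT mode (now at pos=31)
pos=32: emit ID 'n' (now at pos=33)
pos=34: enter COMMENT mode (saw '/*')
pos=34: ERROR — unterminated comment (reached EOF)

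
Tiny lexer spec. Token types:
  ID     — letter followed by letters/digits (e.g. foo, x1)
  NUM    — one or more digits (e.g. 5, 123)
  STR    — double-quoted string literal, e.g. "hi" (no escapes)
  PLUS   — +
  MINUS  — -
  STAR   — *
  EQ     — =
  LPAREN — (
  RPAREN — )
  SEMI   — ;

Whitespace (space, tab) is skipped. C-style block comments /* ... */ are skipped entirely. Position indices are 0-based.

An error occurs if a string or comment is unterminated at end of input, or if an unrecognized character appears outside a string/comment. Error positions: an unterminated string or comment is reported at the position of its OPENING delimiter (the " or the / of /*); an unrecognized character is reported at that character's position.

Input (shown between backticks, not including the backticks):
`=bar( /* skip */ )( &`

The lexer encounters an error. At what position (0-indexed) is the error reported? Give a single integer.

pos=0: emit EQ '='
pos=1: emit ID 'bar' (now at pos=4)
pos=4: emit LPAREN '('
pos=6: enter COMMENT mode (saw '/*')
exit COMMENT mode (now at pos=16)
pos=17: emit RPAREN ')'
pos=18: emit LPAREN '('
pos=20: ERROR — unrecognized char '&'

Answer: 20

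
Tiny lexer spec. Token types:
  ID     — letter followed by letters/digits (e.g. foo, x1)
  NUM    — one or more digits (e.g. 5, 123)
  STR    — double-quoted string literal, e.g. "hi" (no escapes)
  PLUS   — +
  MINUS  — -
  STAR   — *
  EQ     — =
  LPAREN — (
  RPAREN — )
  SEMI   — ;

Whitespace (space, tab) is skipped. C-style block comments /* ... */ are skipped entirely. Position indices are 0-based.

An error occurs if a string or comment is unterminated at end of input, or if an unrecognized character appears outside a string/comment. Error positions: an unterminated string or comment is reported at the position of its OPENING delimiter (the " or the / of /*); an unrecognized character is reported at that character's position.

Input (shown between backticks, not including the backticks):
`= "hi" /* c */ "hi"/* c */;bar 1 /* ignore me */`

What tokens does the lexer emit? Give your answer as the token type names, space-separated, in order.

pos=0: emit EQ '='
pos=2: enter STRING mode
pos=2: emit STR "hi" (now at pos=6)
pos=7: enter COMMENT mode (saw '/*')
exit COMMENT mode (now at pos=14)
pos=15: enter STRING mode
pos=15: emit STR "hi" (now at pos=19)
pos=19: enter COMMENT mode (saw '/*')
exit COMMENT mode (now at pos=26)
pos=26: emit SEMI ';'
pos=27: emit ID 'bar' (now at pos=30)
pos=31: emit NUM '1' (now at pos=32)
pos=33: enter COMMENT mode (saw '/*')
exit COMMENT mode (now at pos=48)
DONE. 6 tokens: [EQ, STR, STR, SEMI, ID, NUM]

Answer: EQ STR STR SEMI ID NUM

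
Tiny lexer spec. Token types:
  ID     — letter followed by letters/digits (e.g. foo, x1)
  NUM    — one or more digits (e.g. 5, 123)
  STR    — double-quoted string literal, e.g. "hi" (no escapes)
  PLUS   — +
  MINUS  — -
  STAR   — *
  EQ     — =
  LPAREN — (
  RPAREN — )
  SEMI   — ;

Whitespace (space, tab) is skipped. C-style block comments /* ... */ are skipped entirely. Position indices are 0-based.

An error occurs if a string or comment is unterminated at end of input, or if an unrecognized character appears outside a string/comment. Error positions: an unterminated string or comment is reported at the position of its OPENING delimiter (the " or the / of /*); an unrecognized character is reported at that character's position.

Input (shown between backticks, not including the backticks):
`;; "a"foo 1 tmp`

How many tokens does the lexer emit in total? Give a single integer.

Answer: 6

Derivation:
pos=0: emit SEMI ';'
pos=1: emit SEMI ';'
pos=3: enter STRING mode
pos=3: emit STR "a" (now at pos=6)
pos=6: emit ID 'foo' (now at pos=9)
pos=10: emit NUM '1' (now at pos=11)
pos=12: emit ID 'tmp' (now at pos=15)
DONE. 6 tokens: [SEMI, SEMI, STR, ID, NUM, ID]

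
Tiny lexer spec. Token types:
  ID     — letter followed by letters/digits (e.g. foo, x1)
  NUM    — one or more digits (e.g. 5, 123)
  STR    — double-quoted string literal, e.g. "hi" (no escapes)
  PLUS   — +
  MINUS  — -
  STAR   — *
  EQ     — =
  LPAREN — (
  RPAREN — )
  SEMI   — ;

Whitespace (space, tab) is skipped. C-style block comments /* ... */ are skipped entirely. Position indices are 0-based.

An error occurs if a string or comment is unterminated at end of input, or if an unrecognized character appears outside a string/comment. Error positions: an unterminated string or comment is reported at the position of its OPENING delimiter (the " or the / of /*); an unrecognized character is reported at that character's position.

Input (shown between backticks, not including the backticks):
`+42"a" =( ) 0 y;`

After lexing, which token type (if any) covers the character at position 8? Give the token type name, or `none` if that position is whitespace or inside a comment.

pos=0: emit PLUS '+'
pos=1: emit NUM '42' (now at pos=3)
pos=3: enter STRING mode
pos=3: emit STR "a" (now at pos=6)
pos=7: emit EQ '='
pos=8: emit LPAREN '('
pos=10: emit RPAREN ')'
pos=12: emit NUM '0' (now at pos=13)
pos=14: emit ID 'y' (now at pos=15)
pos=15: emit SEMI ';'
DONE. 9 tokens: [PLUS, NUM, STR, EQ, LPAREN, RPAREN, NUM, ID, SEMI]
Position 8: char is '(' -> LPAREN

Answer: LPAREN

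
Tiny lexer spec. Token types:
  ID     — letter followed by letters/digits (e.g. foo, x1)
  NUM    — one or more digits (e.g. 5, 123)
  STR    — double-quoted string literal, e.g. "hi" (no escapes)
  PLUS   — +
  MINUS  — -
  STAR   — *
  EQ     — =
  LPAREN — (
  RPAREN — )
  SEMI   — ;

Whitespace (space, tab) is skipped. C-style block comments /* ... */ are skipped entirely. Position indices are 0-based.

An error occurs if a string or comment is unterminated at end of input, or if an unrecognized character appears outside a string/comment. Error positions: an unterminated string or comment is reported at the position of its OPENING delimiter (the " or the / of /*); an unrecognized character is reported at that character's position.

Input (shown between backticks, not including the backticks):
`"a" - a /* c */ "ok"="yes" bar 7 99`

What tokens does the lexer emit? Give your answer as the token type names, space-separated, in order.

pos=0: enter STRING mode
pos=0: emit STR "a" (now at pos=3)
pos=4: emit MINUS '-'
pos=6: emit ID 'a' (now at pos=7)
pos=8: enter COMMENT mode (saw '/*')
exit COMMENT mode (now at pos=15)
pos=16: enter STRING mode
pos=16: emit STR "ok" (now at pos=20)
pos=20: emit EQ '='
pos=21: enter STRING mode
pos=21: emit STR "yes" (now at pos=26)
pos=27: emit ID 'bar' (now at pos=30)
pos=31: emit NUM '7' (now at pos=32)
pos=33: emit NUM '99' (now at pos=35)
DONE. 9 tokens: [STR, MINUS, ID, STR, EQ, STR, ID, NUM, NUM]

Answer: STR MINUS ID STR EQ STR ID NUM NUM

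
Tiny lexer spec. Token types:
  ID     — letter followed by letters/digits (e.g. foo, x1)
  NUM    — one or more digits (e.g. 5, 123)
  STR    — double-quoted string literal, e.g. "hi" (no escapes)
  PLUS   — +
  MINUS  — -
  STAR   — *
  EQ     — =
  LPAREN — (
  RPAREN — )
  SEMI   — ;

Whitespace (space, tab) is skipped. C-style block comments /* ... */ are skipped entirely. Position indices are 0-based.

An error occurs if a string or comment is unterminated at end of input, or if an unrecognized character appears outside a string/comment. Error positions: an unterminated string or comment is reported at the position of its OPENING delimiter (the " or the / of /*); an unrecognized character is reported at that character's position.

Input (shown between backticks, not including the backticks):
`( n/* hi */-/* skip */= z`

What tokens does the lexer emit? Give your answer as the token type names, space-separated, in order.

pos=0: emit LPAREN '('
pos=2: emit ID 'n' (now at pos=3)
pos=3: enter COMMENT mode (saw '/*')
exit COMMENT mode (now at pos=11)
pos=11: emit MINUS '-'
pos=12: enter COMMENT mode (saw '/*')
exit COMMENT mode (now at pos=22)
pos=22: emit EQ '='
pos=24: emit ID 'z' (now at pos=25)
DONE. 5 tokens: [LPAREN, ID, MINUS, EQ, ID]

Answer: LPAREN ID MINUS EQ ID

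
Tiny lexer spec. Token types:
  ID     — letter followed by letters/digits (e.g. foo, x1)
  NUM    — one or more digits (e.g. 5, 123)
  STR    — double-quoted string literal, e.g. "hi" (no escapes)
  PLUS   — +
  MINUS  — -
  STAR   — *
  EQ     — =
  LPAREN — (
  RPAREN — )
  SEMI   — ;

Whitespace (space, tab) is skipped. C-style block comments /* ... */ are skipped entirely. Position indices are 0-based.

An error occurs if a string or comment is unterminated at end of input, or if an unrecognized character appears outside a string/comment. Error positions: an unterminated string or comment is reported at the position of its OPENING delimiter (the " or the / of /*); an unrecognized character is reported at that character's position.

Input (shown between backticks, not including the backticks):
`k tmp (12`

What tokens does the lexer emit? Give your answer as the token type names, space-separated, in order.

Answer: ID ID LPAREN NUM

Derivation:
pos=0: emit ID 'k' (now at pos=1)
pos=2: emit ID 'tmp' (now at pos=5)
pos=6: emit LPAREN '('
pos=7: emit NUM '12' (now at pos=9)
DONE. 4 tokens: [ID, ID, LPAREN, NUM]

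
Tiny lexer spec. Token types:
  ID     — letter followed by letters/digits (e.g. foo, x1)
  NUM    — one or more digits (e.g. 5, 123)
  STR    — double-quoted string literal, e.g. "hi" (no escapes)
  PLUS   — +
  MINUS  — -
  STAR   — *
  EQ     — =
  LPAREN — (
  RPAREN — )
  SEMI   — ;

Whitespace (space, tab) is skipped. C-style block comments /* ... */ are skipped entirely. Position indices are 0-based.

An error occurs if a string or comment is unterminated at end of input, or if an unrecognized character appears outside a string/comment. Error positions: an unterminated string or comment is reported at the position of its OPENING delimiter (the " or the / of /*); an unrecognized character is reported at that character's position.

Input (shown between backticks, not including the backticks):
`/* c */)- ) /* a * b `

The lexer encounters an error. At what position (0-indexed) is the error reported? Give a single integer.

Answer: 12

Derivation:
pos=0: enter COMMENT mode (saw '/*')
exit COMMENT mode (now at pos=7)
pos=7: emit RPAREN ')'
pos=8: emit MINUS '-'
pos=10: emit RPAREN ')'
pos=12: enter COMMENT mode (saw '/*')
pos=12: ERROR — unterminated comment (reached EOF)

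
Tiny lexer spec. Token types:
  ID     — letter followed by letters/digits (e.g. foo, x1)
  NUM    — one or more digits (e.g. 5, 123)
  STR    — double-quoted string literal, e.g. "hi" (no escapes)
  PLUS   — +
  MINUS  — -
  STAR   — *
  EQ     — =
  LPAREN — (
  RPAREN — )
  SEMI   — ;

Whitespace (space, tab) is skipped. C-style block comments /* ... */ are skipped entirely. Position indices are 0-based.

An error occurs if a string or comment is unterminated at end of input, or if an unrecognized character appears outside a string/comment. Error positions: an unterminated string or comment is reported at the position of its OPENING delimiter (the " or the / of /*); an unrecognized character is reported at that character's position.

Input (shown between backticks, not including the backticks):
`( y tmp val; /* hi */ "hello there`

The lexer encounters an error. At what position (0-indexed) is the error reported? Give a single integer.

pos=0: emit LPAREN '('
pos=2: emit ID 'y' (now at pos=3)
pos=4: emit ID 'tmp' (now at pos=7)
pos=8: emit ID 'val' (now at pos=11)
pos=11: emit SEMI ';'
pos=13: enter COMMENT mode (saw '/*')
exit COMMENT mode (now at pos=21)
pos=22: enter STRING mode
pos=22: ERROR — unterminated string

Answer: 22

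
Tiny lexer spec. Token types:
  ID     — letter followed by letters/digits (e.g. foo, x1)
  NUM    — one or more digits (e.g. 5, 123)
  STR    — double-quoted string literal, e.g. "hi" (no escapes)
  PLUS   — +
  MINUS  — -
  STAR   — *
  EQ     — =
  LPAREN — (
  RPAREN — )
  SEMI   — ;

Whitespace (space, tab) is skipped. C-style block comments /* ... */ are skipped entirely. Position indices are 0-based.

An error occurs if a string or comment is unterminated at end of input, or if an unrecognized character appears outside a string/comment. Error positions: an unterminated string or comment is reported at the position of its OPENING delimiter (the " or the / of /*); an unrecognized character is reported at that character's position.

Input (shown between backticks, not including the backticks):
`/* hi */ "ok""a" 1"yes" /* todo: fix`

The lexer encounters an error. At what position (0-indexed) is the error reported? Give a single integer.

Answer: 24

Derivation:
pos=0: enter COMMENT mode (saw '/*')
exit COMMENT mode (now at pos=8)
pos=9: enter STRING mode
pos=9: emit STR "ok" (now at pos=13)
pos=13: enter STRING mode
pos=13: emit STR "a" (now at pos=16)
pos=17: emit NUM '1' (now at pos=18)
pos=18: enter STRING mode
pos=18: emit STR "yes" (now at pos=23)
pos=24: enter COMMENT mode (saw '/*')
pos=24: ERROR — unterminated comment (reached EOF)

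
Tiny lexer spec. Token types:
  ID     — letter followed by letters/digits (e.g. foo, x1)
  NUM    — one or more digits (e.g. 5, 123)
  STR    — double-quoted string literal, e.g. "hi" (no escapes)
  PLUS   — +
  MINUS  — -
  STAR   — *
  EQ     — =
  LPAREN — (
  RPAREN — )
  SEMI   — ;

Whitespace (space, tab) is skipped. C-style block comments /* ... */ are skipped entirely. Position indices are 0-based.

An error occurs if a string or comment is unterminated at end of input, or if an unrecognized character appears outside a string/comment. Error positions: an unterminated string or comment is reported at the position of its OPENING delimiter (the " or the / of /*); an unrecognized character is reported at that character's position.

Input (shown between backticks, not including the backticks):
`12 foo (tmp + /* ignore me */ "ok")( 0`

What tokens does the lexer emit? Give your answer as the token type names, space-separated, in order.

pos=0: emit NUM '12' (now at pos=2)
pos=3: emit ID 'foo' (now at pos=6)
pos=7: emit LPAREN '('
pos=8: emit ID 'tmp' (now at pos=11)
pos=12: emit PLUS '+'
pos=14: enter COMMENT mode (saw '/*')
exit COMMENT mode (now at pos=29)
pos=30: enter STRING mode
pos=30: emit STR "ok" (now at pos=34)
pos=34: emit RPAREN ')'
pos=35: emit LPAREN '('
pos=37: emit NUM '0' (now at pos=38)
DONE. 9 tokens: [NUM, ID, LPAREN, ID, PLUS, STR, RPAREN, LPAREN, NUM]

Answer: NUM ID LPAREN ID PLUS STR RPAREN LPAREN NUM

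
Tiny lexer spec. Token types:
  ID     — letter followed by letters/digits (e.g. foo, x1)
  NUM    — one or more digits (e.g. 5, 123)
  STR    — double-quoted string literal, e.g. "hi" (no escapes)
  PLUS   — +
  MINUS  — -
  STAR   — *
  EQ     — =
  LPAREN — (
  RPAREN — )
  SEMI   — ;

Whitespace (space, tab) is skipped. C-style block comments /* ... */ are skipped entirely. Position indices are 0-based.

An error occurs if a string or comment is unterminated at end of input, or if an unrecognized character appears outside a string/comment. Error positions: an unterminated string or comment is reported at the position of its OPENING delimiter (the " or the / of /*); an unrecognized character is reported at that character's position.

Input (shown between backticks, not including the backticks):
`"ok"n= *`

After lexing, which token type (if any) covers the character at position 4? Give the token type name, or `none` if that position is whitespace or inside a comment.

Answer: ID

Derivation:
pos=0: enter STRING mode
pos=0: emit STR "ok" (now at pos=4)
pos=4: emit ID 'n' (now at pos=5)
pos=5: emit EQ '='
pos=7: emit STAR '*'
DONE. 4 tokens: [STR, ID, EQ, STAR]
Position 4: char is 'n' -> ID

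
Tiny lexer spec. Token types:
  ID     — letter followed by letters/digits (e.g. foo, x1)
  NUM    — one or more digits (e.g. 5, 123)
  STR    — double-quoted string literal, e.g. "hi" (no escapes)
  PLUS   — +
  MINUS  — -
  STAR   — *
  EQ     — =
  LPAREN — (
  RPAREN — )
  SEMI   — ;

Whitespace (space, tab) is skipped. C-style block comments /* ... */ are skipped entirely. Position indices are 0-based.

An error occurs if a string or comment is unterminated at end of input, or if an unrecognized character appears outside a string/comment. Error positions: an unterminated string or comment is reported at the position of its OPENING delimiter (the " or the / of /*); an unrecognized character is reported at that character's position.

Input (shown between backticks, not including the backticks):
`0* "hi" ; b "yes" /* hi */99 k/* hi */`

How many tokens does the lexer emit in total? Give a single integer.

pos=0: emit NUM '0' (now at pos=1)
pos=1: emit STAR '*'
pos=3: enter STRING mode
pos=3: emit STR "hi" (now at pos=7)
pos=8: emit SEMI ';'
pos=10: emit ID 'b' (now at pos=11)
pos=12: enter STRING mode
pos=12: emit STR "yes" (now at pos=17)
pos=18: enter COMMENT mode (saw '/*')
exit COMMENT mode (now at pos=26)
pos=26: emit NUM '99' (now at pos=28)
pos=29: emit ID 'k' (now at pos=30)
pos=30: enter COMMENT mode (saw '/*')
exit COMMENT mode (now at pos=38)
DONE. 8 tokens: [NUM, STAR, STR, SEMI, ID, STR, NUM, ID]

Answer: 8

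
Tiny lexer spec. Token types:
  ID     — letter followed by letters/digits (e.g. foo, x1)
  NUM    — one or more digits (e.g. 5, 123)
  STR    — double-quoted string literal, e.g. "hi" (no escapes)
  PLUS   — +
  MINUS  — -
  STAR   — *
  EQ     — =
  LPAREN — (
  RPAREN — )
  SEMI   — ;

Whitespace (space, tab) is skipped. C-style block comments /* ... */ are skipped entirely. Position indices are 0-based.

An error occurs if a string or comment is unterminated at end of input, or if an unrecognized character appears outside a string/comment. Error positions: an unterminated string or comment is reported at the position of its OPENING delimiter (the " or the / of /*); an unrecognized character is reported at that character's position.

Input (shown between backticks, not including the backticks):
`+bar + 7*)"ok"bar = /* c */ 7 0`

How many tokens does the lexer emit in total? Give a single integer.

pos=0: emit PLUS '+'
pos=1: emit ID 'bar' (now at pos=4)
pos=5: emit PLUS '+'
pos=7: emit NUM '7' (now at pos=8)
pos=8: emit STAR '*'
pos=9: emit RPAREN ')'
pos=10: enter STRING mode
pos=10: emit STR "ok" (now at pos=14)
pos=14: emit ID 'bar' (now at pos=17)
pos=18: emit EQ '='
pos=20: enter COMMENT mode (saw '/*')
exit COMMENT mode (now at pos=27)
pos=28: emit NUM '7' (now at pos=29)
pos=30: emit NUM '0' (now at pos=31)
DONE. 11 tokens: [PLUS, ID, PLUS, NUM, STAR, RPAREN, STR, ID, EQ, NUM, NUM]

Answer: 11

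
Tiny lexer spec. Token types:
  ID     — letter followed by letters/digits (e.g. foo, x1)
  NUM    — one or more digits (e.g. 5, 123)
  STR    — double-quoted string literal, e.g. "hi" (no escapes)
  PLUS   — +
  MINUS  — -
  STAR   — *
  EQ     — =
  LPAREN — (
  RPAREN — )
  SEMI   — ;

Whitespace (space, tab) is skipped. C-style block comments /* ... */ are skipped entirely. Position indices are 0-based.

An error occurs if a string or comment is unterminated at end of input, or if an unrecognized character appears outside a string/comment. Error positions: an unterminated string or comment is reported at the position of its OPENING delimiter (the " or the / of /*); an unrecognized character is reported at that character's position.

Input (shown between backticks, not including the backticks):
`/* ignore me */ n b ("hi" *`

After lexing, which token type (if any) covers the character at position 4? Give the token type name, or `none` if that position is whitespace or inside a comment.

Answer: none

Derivation:
pos=0: enter COMMENT mode (saw '/*')
exit COMMENT mode (now at pos=15)
pos=16: emit ID 'n' (now at pos=17)
pos=18: emit ID 'b' (now at pos=19)
pos=20: emit LPAREN '('
pos=21: enter STRING mode
pos=21: emit STR "hi" (now at pos=25)
pos=26: emit STAR '*'
DONE. 5 tokens: [ID, ID, LPAREN, STR, STAR]
Position 4: char is 'g' -> none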